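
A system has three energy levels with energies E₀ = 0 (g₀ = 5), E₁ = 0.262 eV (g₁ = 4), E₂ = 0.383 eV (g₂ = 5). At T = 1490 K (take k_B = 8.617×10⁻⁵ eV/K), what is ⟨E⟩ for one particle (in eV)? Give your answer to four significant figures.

k_BT = 8.617×10⁻⁵ × 1490 K = 0.128393 eV.
Eᵢ/kT = 0, 2.04061, 2.98303.
Z = Σ gᵢe^(−Eᵢ/kT) = 5·e^(−0) + 4·e^(−2.04061) + 5·e^(−2.98303) = 5.00000 + 0.519798 + 0.253196 = 5.77299.
⟨E⟩ = Σ Eᵢ gᵢe^(−Eᵢ/kT) / Z = (0·5.00000 + 0.262·0.519798 + 0.383·0.253196) / 5.77299 = 0.04039 eV.

0.04039 eV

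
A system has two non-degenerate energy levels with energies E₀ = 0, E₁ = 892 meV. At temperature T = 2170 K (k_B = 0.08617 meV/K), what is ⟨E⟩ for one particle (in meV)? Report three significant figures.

7.50 meV

k_BT = 0.08617 × 2170 K = 186.99 meV.
Eᵢ/kT = 0, 4.7703.
Z = Σ e^(−Eᵢ/kT) = e^(−0) + e^(−4.7703) = 1.0000 + 0.0084778 = 1.0085.
⟨E⟩ = Σ Eᵢ e^(−Eᵢ/kT) / Z = (0·1.0000 + 892·0.0084778) / 1.0085 = 7.50 meV.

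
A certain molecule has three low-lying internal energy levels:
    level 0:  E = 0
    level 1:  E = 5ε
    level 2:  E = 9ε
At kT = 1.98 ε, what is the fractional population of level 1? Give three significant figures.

Eᵢ/kT = 0, 2.5253, 4.5455.
Z = Σ e^(−Eᵢ/kT) = e^(−0) + e^(−2.5253) + e^(−4.5455) = 1.0000 + 0.080034 + 0.010615 = 1.0906.
P₁ = e^(−E₁/kT) / Z = 0.080034/1.0906 = 0.0734.

0.0734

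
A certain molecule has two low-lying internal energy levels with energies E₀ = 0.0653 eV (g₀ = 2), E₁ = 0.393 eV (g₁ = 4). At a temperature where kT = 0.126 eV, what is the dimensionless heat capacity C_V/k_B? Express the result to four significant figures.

0.7612

Eᵢ/kT = 0.518254, 3.11905.
Z = Σ gᵢe^(−Eᵢ/kT) = 2·e^(−0.518254) + 4·e^(−3.11905) = 1.19112 + 0.176797 = 1.36792.
⟨E⟩ = 0.107653 eV, ⟨E²⟩ = 0.0236747 eV².
C_V/k_B = (⟨E²⟩ − ⟨E⟩²)/(kT)² = (0.0236747 − 0.0115892)/0.0158760 = 0.7612.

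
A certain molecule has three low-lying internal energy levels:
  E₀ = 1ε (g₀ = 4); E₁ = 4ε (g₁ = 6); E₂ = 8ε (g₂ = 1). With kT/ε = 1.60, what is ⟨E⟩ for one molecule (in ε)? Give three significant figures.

1.58 ε

Eᵢ/kT = 0.62500, 2.5000, 5.0000.
Z = Σ gᵢe^(−Eᵢ/kT) = 4·e^(−0.62500) + 6·e^(−2.5000) + 1·e^(−5.0000) = 2.1410 + 0.49251 + 0.0067379 = 2.6402.
⟨E⟩ = Σ Eᵢ gᵢe^(−Eᵢ/kT) / Z = (1·2.1410 + 4·0.49251 + 8·0.0067379) / 2.6402 = 1.58 ε.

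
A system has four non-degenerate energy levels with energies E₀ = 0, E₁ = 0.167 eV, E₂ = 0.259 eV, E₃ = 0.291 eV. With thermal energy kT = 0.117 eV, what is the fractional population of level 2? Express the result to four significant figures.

0.07630

Eᵢ/kT = 0, 1.42735, 2.21368, 2.48718.
Z = Σ e^(−Eᵢ/kT) = e^(−0) + e^(−1.42735) + e^(−2.21368) + e^(−2.48718) = 1.00000 + 0.239944 + 0.109298 + 0.0831441 = 1.43239.
P₂ = e^(−E₂/kT) / Z = 0.109298/1.43239 = 0.07630.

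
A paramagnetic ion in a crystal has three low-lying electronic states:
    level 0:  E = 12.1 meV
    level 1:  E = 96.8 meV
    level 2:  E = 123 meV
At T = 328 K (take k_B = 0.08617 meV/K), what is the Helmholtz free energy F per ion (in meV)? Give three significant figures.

10.2 meV

k_BT = 0.08617 × 328 K = 28.264 meV.
Eᵢ/kT = 0.42811, 3.4249, 4.3518.
Z = Σ e^(−Eᵢ/kT) = e^(−0.42811) + e^(−3.4249) + e^(−4.3518) = 0.65174 + 0.032553 + 0.012884 = 0.69718.
F = −kT ln Z = −28.264 × ln(0.69718) = −28.264 × -0.36071 = 10.2 meV.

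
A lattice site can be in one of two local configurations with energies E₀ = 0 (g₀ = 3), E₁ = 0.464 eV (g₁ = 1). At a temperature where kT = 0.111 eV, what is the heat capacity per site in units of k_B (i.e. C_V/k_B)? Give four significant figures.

0.08819

Eᵢ/kT = 0, 4.18018.
Z = Σ gᵢe^(−Eᵢ/kT) = 3·e^(−0) + 1·e^(−4.18018) = 3.00000 + 0.0152958 = 3.01530.
⟨E⟩ = 0.00235375 eV, ⟨E²⟩ = 0.00109214 eV².
C_V/k_B = (⟨E²⟩ − ⟨E⟩²)/(kT)² = (0.00109214 − 0.00000554014)/0.0123210 = 0.08819.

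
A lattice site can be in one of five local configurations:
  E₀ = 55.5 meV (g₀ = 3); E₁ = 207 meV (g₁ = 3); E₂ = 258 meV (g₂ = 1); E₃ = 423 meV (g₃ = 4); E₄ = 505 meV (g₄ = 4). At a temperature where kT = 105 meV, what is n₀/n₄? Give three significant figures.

54.2

n₀/n₄ = (g₀/g₄) exp[−(E₀−E₄)/kT] = (3/4) × exp(−(-449.5 meV)/(105 meV)) = (3/4) × exp(4.2810) = 54.2.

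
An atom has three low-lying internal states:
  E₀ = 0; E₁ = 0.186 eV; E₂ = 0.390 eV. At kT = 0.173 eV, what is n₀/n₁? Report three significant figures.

2.93

n₀/n₁ = exp[−(E₀−E₁)/kT] = exp(−(-0.186 eV)/(0.173 eV)) = exp(1.0751) = 2.93.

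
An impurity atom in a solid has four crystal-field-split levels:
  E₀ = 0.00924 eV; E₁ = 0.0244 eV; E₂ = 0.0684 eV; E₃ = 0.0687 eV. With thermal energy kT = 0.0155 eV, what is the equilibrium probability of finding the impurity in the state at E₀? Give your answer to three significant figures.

Eᵢ/kT = 0.59613, 1.5742, 4.4129, 4.4323.
Z = Σ e^(−Eᵢ/kT) = e^(−0.59613) + e^(−1.5742) + e^(−4.4129) + e^(−4.4323) = 0.55094 + 0.20717 + 0.012120 + 0.011887 = 0.78212.
P₀ = e^(−E₀/kT) / Z = 0.55094/0.78212 = 0.704.

0.704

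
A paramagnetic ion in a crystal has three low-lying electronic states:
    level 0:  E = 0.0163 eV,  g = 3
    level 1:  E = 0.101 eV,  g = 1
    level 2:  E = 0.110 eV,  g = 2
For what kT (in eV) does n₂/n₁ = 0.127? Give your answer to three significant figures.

0.00326 eV

n₂/n₁ = (g₂/g₁) exp[−(E₂−E₁)/kT] = 0.127.
⇒ (E₂−E₁)/kT = ln((2/1)/0.127) = ln(15.748) = 2.7567.
kT = 0.009 eV / 2.7567 = 0.00326 eV.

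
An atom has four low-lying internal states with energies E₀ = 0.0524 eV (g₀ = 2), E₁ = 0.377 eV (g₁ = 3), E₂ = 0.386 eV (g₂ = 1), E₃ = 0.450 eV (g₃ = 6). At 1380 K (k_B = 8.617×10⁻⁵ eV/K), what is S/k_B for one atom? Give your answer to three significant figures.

k_BT = 8.617×10⁻⁵ × 1380 K = 0.11891 eV.
Eᵢ/kT = 0.44067, 3.1705, 3.2462, 3.7844.
Z = Σ gᵢe^(−Eᵢ/kT) = 2·e^(−0.44067) + 3·e^(−3.1705) + 1·e^(−3.2462) + 6·e^(−3.7844) = 1.2872 + 0.12595 + 0.038922 + 0.13633 = 1.5884.
⟨E⟩ = Σ EᵢPᵢ = 0.12044 eV.
S/k_B = ln Z + ⟨E⟩/kT = ln(1.5884) + 0.12044/0.11891 = 0.46273 + 1.0129 = 1.48.

1.48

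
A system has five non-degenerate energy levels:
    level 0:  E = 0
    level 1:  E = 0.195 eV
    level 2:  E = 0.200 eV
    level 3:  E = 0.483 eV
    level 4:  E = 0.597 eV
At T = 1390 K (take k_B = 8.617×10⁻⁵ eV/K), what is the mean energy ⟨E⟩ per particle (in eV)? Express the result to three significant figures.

0.0629 eV

k_BT = 8.617×10⁻⁵ × 1390 K = 0.11978 eV.
Eᵢ/kT = 0, 1.6280, 1.6697, 4.0324, 4.9841.
Z = Σ e^(−Eᵢ/kT) = e^(−0) + e^(−1.6280) + e^(−1.6697) + e^(−4.0324) + e^(−4.9841) = 1.0000 + 0.19632 + 0.18830 + 0.017732 + 0.0068459 = 1.4092.
⟨E⟩ = Σ Eᵢ e^(−Eᵢ/kT) / Z = (0·1.0000 + 0.195·0.19632 + 0.200·0.18830 + 0.483·0.017732 + 0.597·0.0068459) / 1.4092 = 0.0629 eV.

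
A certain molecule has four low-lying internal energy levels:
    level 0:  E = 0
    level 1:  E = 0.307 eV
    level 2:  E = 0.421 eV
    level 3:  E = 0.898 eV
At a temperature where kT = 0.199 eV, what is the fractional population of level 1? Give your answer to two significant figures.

Eᵢ/kT = 0, 1.543, 2.116, 4.513.
Z = Σ e^(−Eᵢ/kT) = e^(−0) + e^(−1.543) + e^(−2.116) + e^(−4.513) = 1.000 + 0.2137 + 0.1205 + 0.01097 = 1.345.
P₁ = e^(−E₁/kT) / Z = 0.2137/1.345 = 0.16.

0.16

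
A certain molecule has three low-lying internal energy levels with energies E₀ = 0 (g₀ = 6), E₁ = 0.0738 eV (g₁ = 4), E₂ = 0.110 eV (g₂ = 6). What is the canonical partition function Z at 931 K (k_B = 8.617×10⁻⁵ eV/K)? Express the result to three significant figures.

k_BT = 8.617×10⁻⁵ × 931 K = 0.080224 eV.
Eᵢ/kT = 0, 0.91992, 1.3712.
Z = Σ gᵢe^(−Eᵢ/kT) = 6·e^(−0) + 4·e^(−0.91992) + 6·e^(−1.3712) = 6.0000 + 1.5942 + 1.5228 = 9.1170.

Z = 9.12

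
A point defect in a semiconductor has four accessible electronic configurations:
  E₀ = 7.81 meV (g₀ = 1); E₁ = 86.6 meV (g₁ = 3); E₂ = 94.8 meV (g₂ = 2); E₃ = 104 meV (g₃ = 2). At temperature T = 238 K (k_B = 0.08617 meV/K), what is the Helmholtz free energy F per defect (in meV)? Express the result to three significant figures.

k_BT = 0.08617 × 238 K = 20.508 meV.
Eᵢ/kT = 0.38083, 4.2227, 4.6226, 5.0712.
Z = Σ gᵢe^(−Eᵢ/kT) = 1·e^(−0.38083) + 3·e^(−4.2227) + 2·e^(−4.6226) + 2·e^(−5.0712) = 0.68329 + 0.043977 + 0.019654 + 0.012550 = 0.75947.
F = −kT ln Z = −20.508 × ln(0.75947) = −20.508 × -0.27513 = 5.64 meV.

5.64 meV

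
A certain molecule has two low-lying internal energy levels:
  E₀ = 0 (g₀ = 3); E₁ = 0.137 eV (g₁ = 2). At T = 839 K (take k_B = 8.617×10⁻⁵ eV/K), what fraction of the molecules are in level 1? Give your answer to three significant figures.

k_BT = 8.617×10⁻⁵ × 839 K = 0.072297 eV.
Eᵢ/kT = 0, 1.8950.
Z = Σ gᵢe^(−Eᵢ/kT) = 3·e^(−0) + 2·e^(−1.8950) = 3.0000 + 0.30064 = 3.3006.
P₁ = g₁ e^(−E₁/kT) / Z = 0.30064/3.3006 = 0.0911.

0.0911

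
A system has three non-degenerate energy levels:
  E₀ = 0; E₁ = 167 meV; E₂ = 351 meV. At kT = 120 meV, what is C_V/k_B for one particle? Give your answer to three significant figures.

Eᵢ/kT = 0, 1.3917, 2.9250.
Z = Σ e^(−Eᵢ/kT) = e^(−0) + e^(−1.3917) + e^(−2.9250) = 1.0000 + 0.24865 + 0.053665 = 1.3023.
⟨E⟩ = 46.350 meV, ⟨E²⟩ = 10402 meV².
C_V/k_B = (⟨E²⟩ − ⟨E⟩²)/(kT)² = (10402 − 2148.3)/14400 = 0.573.

0.573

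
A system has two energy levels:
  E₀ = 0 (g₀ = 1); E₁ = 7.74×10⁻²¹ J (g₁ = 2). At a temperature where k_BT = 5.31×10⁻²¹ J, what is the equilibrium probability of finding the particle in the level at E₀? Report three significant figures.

0.682

Eᵢ/kT = 0, 1.4576.
Z = Σ gᵢe^(−Eᵢ/kT) = 1·e^(−0) + 2·e^(−1.4576) = 1.0000 + 0.46559 = 1.4656.
P₀ = g₀ e^(−E₀/kT) / Z = 1.0000/1.4656 = 0.682.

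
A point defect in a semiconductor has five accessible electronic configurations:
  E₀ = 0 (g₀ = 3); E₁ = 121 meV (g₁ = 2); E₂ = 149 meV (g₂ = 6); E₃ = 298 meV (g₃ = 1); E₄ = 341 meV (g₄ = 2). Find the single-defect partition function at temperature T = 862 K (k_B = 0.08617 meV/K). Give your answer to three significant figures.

k_BT = 0.08617 × 862 K = 74.279 meV.
Eᵢ/kT = 0, 1.6290, 2.0060, 4.0119, 4.5908.
Z = Σ gᵢe^(−Eᵢ/kT) = 3·e^(−0) + 2·e^(−1.6290) + 6·e^(−2.0060) + 1·e^(−4.0119) + 2·e^(−4.5908) = 3.0000 + 0.39225 + 0.80715 + 0.018099 + 0.020289 = 4.2378.

Z = 4.24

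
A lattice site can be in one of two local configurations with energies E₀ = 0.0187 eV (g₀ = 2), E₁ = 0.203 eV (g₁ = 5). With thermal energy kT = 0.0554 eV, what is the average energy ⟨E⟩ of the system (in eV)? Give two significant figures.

Eᵢ/kT = 0.3375, 3.664.
Z = Σ gᵢe^(−Eᵢ/kT) = 2·e^(−0.3375) + 5·e^(−3.664) = 1.427 + 0.1281 = 1.555.
⟨E⟩ = Σ Eᵢ gᵢe^(−Eᵢ/kT) / Z = (0.0187·1.427 + 0.203·0.1281) / 1.555 = 0.034 eV.

0.034 eV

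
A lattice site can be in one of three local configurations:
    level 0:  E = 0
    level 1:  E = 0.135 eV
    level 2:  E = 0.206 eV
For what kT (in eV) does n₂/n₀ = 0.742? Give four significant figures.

n₂/n₀ = exp[−(E₂−E₀)/kT] = 0.742.
⇒ (E₂−E₀)/kT = ln(1/0.742) = ln(1.34771) = 0.298407.
kT = 0.206 eV / 0.298407 = 0.6903 eV.

0.6903 eV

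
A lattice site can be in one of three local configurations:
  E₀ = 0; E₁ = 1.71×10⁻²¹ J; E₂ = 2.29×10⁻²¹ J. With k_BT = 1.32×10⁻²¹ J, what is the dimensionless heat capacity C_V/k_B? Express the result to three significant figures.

0.475

Eᵢ/kT = 0, 1.2955, 1.7348.
Z = Σ e^(−Eᵢ/kT) = e^(−0) + e^(−1.2955) + e^(−1.7348) = 1.0000 + 0.27376 + 0.17644 = 1.4502.
⟨E⟩ = 0.60142, ⟨E²⟩ = 1.1900.
C_V/k_B = (⟨E²⟩ − ⟨E⟩²)/(kT)² = (1.1900 − 0.36171)/1.7424 = 0.475.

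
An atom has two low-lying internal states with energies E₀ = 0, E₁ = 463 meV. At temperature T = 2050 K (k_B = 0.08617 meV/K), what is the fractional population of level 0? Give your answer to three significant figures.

k_BT = 0.08617 × 2050 K = 176.65 meV.
Eᵢ/kT = 0, 2.6210.
Z = Σ e^(−Eᵢ/kT) = e^(−0) + e^(−2.6210) = 1.0000 + 0.072730 = 1.0727.
P₀ = e^(−E₀/kT) / Z = 1.0000/1.0727 = 0.932.

0.932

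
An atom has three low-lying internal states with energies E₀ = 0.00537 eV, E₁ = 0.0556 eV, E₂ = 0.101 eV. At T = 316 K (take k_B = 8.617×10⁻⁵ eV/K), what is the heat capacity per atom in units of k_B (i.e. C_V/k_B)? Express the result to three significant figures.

0.651

k_BT = 8.617×10⁻⁵ × 316 K = 0.027230 eV.
Eᵢ/kT = 0.19721, 2.0419, 3.7091.
Z = Σ e^(−Eᵢ/kT) = e^(−0.19721) + e^(−2.0419) + e^(−3.7091) = 0.82102 + 0.12978 + 0.024500 = 0.97530.
⟨E⟩ = 0.014456 eV, ⟨E²⟩ = 0.00069189 eV².
C_V/k_B = (⟨E²⟩ − ⟨E⟩²)/(kT)² = (0.00069189 − 0.00020898)/0.00074147 = 0.651.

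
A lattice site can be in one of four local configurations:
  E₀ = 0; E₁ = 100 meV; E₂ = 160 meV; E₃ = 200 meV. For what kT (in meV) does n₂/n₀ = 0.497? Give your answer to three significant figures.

229 meV

n₂/n₀ = exp[−(E₂−E₀)/kT] = 0.497.
⇒ (E₂−E₀)/kT = ln(1/0.497) = ln(2.0121) = 0.69918.
kT = 160 meV / 0.69918 = 229 meV.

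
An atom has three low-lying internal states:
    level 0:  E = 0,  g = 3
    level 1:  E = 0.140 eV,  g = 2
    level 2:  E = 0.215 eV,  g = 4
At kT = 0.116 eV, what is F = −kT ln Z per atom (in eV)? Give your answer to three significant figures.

-0.167 eV

Eᵢ/kT = 0, 1.2069, 1.8534.
Z = Σ gᵢe^(−Eᵢ/kT) = 3·e^(−0) + 2·e^(−1.2069) + 4·e^(−1.8534) = 3.0000 + 0.59825 + 0.62681 = 4.2251.
F = −kT ln Z = −0.116 × ln(4.2251) = −0.116 × 1.4410 = -0.167 eV.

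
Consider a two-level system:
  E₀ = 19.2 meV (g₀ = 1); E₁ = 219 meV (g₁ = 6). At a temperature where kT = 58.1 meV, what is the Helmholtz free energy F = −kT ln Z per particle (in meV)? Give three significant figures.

8.97 meV

Eᵢ/kT = 0.33046, 3.7694.
Z = Σ gᵢe^(−Eᵢ/kT) = 1·e^(−0.33046) + 6·e^(−3.7694) = 0.71859 + 0.13840 = 0.85699.
F = −kT ln Z = −58.1 × ln(0.85699) = −58.1 × -0.15433 = 8.97 meV.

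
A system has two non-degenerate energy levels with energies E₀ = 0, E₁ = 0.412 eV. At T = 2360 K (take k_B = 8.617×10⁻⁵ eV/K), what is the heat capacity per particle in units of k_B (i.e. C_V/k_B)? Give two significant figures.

0.42

k_BT = 8.617×10⁻⁵ × 2360 K = 0.2034 eV.
Eᵢ/kT = 0, 2.026.
Z = Σ e^(−Eᵢ/kT) = e^(−0) + e^(−2.026) = 1.000 + 0.1319 = 1.132.
⟨E⟩ = 0.04801 eV, ⟨E²⟩ = 0.01978 eV².
C_V/k_B = (⟨E²⟩ − ⟨E⟩²)/(kT)² = (0.01978 − 0.002305)/0.04137 = 0.42.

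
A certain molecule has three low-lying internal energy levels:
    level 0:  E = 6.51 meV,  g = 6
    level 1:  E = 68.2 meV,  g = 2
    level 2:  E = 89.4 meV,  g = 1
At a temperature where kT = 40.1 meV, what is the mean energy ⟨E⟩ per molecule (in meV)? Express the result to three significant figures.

12.2 meV

Eᵢ/kT = 0.16234, 1.7007, 2.2294.
Z = Σ gᵢe^(−Eᵢ/kT) = 6·e^(−0.16234) + 2·e^(−1.7007) + 1·e^(−2.2294) = 5.1009 + 0.36511 + 0.10759 = 5.5736.
⟨E⟩ = Σ Eᵢ gᵢe^(−Eᵢ/kT) / Z = (6.51·5.1009 + 68.2·0.36511 + 89.4·0.10759) / 5.5736 = 12.2 meV.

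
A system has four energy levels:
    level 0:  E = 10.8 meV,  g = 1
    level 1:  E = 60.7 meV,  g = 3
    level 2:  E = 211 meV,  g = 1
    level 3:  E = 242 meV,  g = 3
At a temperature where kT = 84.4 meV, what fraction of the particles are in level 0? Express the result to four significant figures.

Eᵢ/kT = 0.127962, 0.719194, 2.50000, 2.86730.
Z = Σ gᵢe^(−Eᵢ/kT) = 1·e^(−0.127962) + 3·e^(−0.719194) + 1·e^(−2.50000) + 3·e^(−2.86730) = 0.879887 + 1.46143 + 0.0820850 + 0.170557 = 2.59396.
P₀ = g₀ e^(−E₀/kT) / Z = 0.879887/2.59396 = 0.3392.

0.3392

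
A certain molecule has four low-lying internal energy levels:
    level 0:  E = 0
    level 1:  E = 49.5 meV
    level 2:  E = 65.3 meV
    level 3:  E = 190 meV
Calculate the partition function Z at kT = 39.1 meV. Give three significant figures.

Eᵢ/kT = 0, 1.2660, 1.6701, 4.8593.
Z = Σ e^(−Eᵢ/kT) = e^(−0) + e^(−1.2660) + e^(−1.6701) + e^(−4.8593) = 1.0000 + 0.28196 + 0.18823 + 0.0077559 = 1.4779.

Z = 1.48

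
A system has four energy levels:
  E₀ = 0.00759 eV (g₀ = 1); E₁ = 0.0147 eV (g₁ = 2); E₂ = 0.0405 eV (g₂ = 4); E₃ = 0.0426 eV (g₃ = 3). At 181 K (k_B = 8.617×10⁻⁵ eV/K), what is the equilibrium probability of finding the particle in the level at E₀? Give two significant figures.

k_BT = 8.617×10⁻⁵ × 181 K = 0.01560 eV.
Eᵢ/kT = 0.4865, 0.9423, 2.596, 2.731.
Z = Σ gᵢe^(−Eᵢ/kT) = 1·e^(−0.4865) + 2·e^(−0.9423) + 4·e^(−2.596) + 3·e^(−2.731) = 0.6148 + 0.7795 + 0.2983 + 0.1955 = 1.888.
P₀ = g₀ e^(−E₀/kT) / Z = 0.6148/1.888 = 0.33.

0.33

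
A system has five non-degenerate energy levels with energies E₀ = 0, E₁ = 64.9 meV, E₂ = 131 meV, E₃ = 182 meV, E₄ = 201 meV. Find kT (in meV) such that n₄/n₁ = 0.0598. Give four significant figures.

48.32 meV

n₄/n₁ = exp[−(E₄−E₁)/kT] = 0.0598.
⇒ (E₄−E₁)/kT = ln(1/0.0598) = ln(16.7224) = 2.81675.
kT = 136.1 meV / 2.81675 = 48.32 meV.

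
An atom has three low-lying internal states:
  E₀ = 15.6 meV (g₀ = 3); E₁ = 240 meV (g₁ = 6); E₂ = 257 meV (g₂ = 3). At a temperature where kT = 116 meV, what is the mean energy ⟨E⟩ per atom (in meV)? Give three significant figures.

82.8 meV

Eᵢ/kT = 0.13448, 2.0690, 2.2155.
Z = Σ gᵢe^(−Eᵢ/kT) = 3·e^(−0.13448) + 6·e^(−2.0690) + 3·e^(−2.2155) = 2.6225 + 0.75787 + 0.32730 = 3.7077.
⟨E⟩ = Σ Eᵢ gᵢe^(−Eᵢ/kT) / Z = (15.6·2.6225 + 240·0.75787 + 257·0.32730) / 3.7077 = 82.8 meV.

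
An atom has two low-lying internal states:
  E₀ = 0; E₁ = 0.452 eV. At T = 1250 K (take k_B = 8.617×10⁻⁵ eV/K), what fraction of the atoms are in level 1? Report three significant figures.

0.0148

k_BT = 8.617×10⁻⁵ × 1250 K = 0.10771 eV.
Eᵢ/kT = 0, 4.1965.
Z = Σ e^(−Eᵢ/kT) = e^(−0) + e^(−4.1965) = 1.0000 + 0.015048 = 1.0150.
P₁ = e^(−E₁/kT) / Z = 0.015048/1.0150 = 0.0148.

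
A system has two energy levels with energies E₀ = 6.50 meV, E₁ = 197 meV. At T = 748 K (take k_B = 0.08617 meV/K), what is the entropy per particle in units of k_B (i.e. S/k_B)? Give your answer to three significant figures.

k_BT = 0.08617 × 748 K = 64.455 meV.
Eᵢ/kT = 0.10085, 3.0564.
Z = Σ e^(−Eᵢ/kT) = e^(−0.10085) + e^(−3.0564) = 0.90407 + 0.047057 = 0.95113.
⟨E⟩ = Σ EᵢPᵢ = 15.925 meV.
S/k_B = ln Z + ⟨E⟩/kT = ln(0.95113) + 15.925/64.455 = -0.050105 + 0.24707 = 0.197.

0.197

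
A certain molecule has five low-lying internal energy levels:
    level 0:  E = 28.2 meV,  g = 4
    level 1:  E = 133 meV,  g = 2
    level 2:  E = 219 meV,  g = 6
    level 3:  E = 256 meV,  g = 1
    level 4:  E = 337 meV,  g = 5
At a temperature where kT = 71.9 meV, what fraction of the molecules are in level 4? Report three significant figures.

0.0136

Eᵢ/kT = 0.39221, 1.8498, 3.0459, 3.5605, 4.6871.
Z = Σ gᵢe^(−Eᵢ/kT) = 4·e^(−0.39221) + 2·e^(−1.8498) + 6·e^(−3.0459) + 1·e^(−3.5605) + 5·e^(−4.6871) = 2.7022 + 0.31454 + 0.28532 + 0.028425 + 0.046067 = 3.3766.
P₄ = g₄ e^(−E₄/kT) / Z = 0.046067/3.3766 = 0.0136.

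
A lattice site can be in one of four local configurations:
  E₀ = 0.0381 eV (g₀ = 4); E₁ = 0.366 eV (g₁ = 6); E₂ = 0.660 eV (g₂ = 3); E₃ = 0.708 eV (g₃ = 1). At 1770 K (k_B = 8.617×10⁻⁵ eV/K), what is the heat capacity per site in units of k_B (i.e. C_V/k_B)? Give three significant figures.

0.769

k_BT = 8.617×10⁻⁵ × 1770 K = 0.15252 eV.
Eᵢ/kT = 0.24980, 2.3997, 4.3273, 4.6420.
Z = Σ gᵢe^(−Eᵢ/kT) = 4·e^(−0.24980) + 6·e^(−2.3997) + 3·e^(−4.3273) + 1·e^(−4.6420) = 3.1158 + 0.54447 + 0.039609 + 0.0096384 = 3.7095.
⟨E⟩ = 0.094609 eV, ⟨E²⟩ = 0.026835 eV².
C_V/k_B = (⟨E²⟩ − ⟨E⟩²)/(kT)² = (0.026835 − 0.0089509)/0.023262 = 0.769.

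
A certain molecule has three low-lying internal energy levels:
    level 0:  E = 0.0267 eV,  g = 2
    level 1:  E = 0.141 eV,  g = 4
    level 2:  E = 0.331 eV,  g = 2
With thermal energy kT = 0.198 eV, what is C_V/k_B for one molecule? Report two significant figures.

0.20

Eᵢ/kT = 0.1348, 0.7121, 1.672.
Z = Σ gᵢe^(−Eᵢ/kT) = 2·e^(−0.1348) + 4·e^(−0.7121) + 2·e^(−1.672) = 1.748 + 1.962 + 0.3757 = 4.086.
⟨E⟩ = 0.1096 eV, ⟨E²⟩ = 0.01993 eV².
C_V/k_B = (⟨E²⟩ − ⟨E⟩²)/(kT)² = (0.01993 − 0.01201)/0.03920 = 0.20.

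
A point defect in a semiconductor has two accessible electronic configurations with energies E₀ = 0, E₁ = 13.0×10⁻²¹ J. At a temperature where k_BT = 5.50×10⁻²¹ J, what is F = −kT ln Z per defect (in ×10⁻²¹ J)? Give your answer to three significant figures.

-0.495 ×10⁻²¹ J

Eᵢ/kT = 0, 2.3636.
Z = Σ e^(−Eᵢ/kT) = e^(−0) + e^(−2.3636) = 1.0000 + 0.094081 = 1.0941.
F = −kT ln Z = −5.50 × ln(1.0941) = −5.50 × 0.089932 = -0.495 ×10⁻²¹ J.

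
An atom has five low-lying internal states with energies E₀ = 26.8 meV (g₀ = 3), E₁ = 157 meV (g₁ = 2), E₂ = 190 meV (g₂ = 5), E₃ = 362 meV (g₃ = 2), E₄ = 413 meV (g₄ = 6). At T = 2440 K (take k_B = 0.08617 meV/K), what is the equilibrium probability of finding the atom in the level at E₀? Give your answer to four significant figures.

0.3876

k_BT = 0.08617 × 2440 K = 210.255 meV.
Eᵢ/kT = 0.127464, 0.746712, 0.903665, 1.72172, 1.96428.
Z = Σ gᵢe^(−Eᵢ/kT) = 3·e^(−0.127464) + 2·e^(−0.746712) + 5·e^(−0.903665) + 2·e^(−1.72172) + 6·e^(−1.96428) = 2.64098 + 0.947845 + 2.02541 + 0.357517 + 0.841541 = 6.81329.
P₀ = g₀ e^(−E₀/kT) / Z = 2.64098/6.81329 = 0.3876.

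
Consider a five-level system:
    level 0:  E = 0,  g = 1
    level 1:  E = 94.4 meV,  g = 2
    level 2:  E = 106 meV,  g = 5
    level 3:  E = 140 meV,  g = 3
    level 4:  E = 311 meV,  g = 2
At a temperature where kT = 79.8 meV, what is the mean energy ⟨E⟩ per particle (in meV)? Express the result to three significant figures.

Eᵢ/kT = 0, 1.1830, 1.3283, 1.7544, 3.8972.
Z = Σ gᵢe^(−Eᵢ/kT) = 1·e^(−0) + 2·e^(−1.1830) + 5·e^(−1.3283) + 3·e^(−1.7544) + 2·e^(−3.8972) = 1.0000 + 0.61272 + 1.3246 + 0.51903 + 0.040597 = 3.4969.
⟨E⟩ = Σ Eᵢ gᵢe^(−Eᵢ/kT) / Z = (0·1.0000 + 94.4·0.61272 + 106·1.3246 + 140·0.51903 + 311·0.040597) / 3.4969 = 81.1 meV.

81.1 meV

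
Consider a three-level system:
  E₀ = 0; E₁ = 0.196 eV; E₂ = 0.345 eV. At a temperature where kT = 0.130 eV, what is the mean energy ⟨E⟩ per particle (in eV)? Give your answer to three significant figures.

Eᵢ/kT = 0, 1.5077, 2.6538.
Z = Σ e^(−Eᵢ/kT) = e^(−0) + e^(−1.5077) + e^(−2.6538) = 1.0000 + 0.22142 + 0.070383 = 1.2918.
⟨E⟩ = Σ Eᵢ e^(−Eᵢ/kT) / Z = (0·1.0000 + 0.196·0.22142 + 0.345·0.070383) / 1.2918 = 0.0524 eV.

0.0524 eV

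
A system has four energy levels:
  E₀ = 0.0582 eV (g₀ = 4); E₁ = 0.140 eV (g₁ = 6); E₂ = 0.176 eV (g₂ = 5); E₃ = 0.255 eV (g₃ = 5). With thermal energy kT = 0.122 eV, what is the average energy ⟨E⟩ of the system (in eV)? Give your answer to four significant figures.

0.1255 eV

Eᵢ/kT = 0.477049, 1.14754, 1.44262, 2.09016.
Z = Σ gᵢe^(−Eᵢ/kT) = 4·e^(−0.477049) + 6·e^(−1.14754) + 5·e^(−1.44262) + 5·e^(−2.09016) = 2.48245 + 1.90450 + 1.18154 + 0.618337 = 6.18683.
⟨E⟩ = Σ Eᵢ gᵢe^(−Eᵢ/kT) / Z = (0.0582·2.48245 + 0.140·1.90450 + 0.176·1.18154 + 0.255·0.618337) / 6.18683 = 0.1255 eV.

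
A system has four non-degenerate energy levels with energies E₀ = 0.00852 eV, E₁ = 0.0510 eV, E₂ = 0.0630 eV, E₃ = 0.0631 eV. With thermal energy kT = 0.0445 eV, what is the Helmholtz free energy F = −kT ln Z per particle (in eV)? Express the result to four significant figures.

Eᵢ/kT = 0.191461, 1.14607, 1.41573, 1.41798.
Z = Σ e^(−Eᵢ/kT) = e^(−0.191461) + e^(−1.14607) + e^(−1.41573) + e^(−1.41798) = 0.825752 + 0.317884 + 0.242748 + 0.242203 = 1.62859.
F = −kT ln Z = −0.0445 × ln(1.62859) = −0.0445 × 0.487715 = -0.02170 eV.

-0.02170 eV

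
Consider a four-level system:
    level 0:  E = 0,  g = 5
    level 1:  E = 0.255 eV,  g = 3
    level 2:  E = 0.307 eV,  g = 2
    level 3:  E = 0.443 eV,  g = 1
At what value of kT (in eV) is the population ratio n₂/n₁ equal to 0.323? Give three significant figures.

0.0718 eV

n₂/n₁ = (g₂/g₁) exp[−(E₂−E₁)/kT] = 0.323.
⇒ (E₂−E₁)/kT = ln((2/3)/0.323) = ln(2.0640) = 0.72465.
kT = 0.052 eV / 0.72465 = 0.0718 eV.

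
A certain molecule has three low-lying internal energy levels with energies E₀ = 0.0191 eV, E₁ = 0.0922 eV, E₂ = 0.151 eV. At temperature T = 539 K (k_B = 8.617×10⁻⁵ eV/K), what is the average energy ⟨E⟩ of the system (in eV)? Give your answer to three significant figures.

k_BT = 8.617×10⁻⁵ × 539 K = 0.046446 eV.
Eᵢ/kT = 0.41123, 1.9851, 3.2511.
Z = Σ e^(−Eᵢ/kT) = e^(−0.41123) + e^(−1.9851) + e^(−3.2511) = 0.66283 + 0.13737 + 0.038732 = 0.83893.
⟨E⟩ = Σ Eᵢ e^(−Eᵢ/kT) / Z = (0.0191·0.66283 + 0.0922·0.13737 + 0.151·0.038732) / 0.83893 = 0.0372 eV.

0.0372 eV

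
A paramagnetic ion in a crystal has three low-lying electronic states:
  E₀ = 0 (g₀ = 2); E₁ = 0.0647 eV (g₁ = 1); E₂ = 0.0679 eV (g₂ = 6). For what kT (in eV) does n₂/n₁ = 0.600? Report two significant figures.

0.0014 eV

n₂/n₁ = (g₂/g₁) exp[−(E₂−E₁)/kT] = 0.600.
⇒ (E₂−E₁)/kT = ln((6/1)/0.600) = ln(10.00) = 2.303.
kT = 0.0032 eV / 2.303 = 0.0014 eV.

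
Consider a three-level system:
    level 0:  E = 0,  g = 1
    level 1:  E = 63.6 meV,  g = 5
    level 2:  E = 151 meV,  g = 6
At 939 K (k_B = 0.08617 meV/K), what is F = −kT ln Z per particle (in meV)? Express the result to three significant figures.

-116 meV

k_BT = 0.08617 × 939 K = 80.914 meV.
Eᵢ/kT = 0, 0.78602, 1.8662.
Z = Σ gᵢe^(−Eᵢ/kT) = 1·e^(−0) + 5·e^(−0.78602) + 6·e^(−1.8662) = 1.0000 + 2.2783 + 0.92826 = 4.2066.
F = −kT ln Z = −80.914 × ln(4.2066) = −80.914 × 1.4367 = -116 meV.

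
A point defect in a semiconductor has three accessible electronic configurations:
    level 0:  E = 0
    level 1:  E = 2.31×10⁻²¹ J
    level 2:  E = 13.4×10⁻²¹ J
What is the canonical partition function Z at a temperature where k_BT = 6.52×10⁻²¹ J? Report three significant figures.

Eᵢ/kT = 0, 0.35429, 2.0552.
Z = Σ e^(−Eᵢ/kT) = e^(−0) + e^(−0.35429) + e^(−2.0552) = 1.0000 + 0.70167 + 0.12807 = 1.8297.

Z = 1.83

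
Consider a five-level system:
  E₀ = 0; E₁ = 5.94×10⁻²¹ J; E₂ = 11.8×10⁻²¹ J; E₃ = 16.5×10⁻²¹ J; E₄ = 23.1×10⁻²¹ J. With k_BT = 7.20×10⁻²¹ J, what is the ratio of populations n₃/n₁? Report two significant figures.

n₃/n₁ = exp[−(E₃−E₁)/kT] = exp(−(10.56 ×10⁻²¹ J)/(7.20 ×10⁻²¹ J)) = exp(-1.467) = 0.23.

0.23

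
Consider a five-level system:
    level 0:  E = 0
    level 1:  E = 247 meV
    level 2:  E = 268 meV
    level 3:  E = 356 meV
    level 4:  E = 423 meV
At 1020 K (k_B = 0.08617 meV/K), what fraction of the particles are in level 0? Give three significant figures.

k_BT = 0.08617 × 1020 K = 87.893 meV.
Eᵢ/kT = 0, 2.8102, 3.0492, 4.0504, 4.8127.
Z = Σ e^(−Eᵢ/kT) = e^(−0) + e^(−2.8102) + e^(−3.0492) + e^(−4.0504) + e^(−4.8127) = 1.0000 + 0.060193 + 0.047397 + 0.017415 + 0.0081259 = 1.1331.
P₀ = e^(−E₀/kT) / Z = 1.0000/1.1331 = 0.883.

0.883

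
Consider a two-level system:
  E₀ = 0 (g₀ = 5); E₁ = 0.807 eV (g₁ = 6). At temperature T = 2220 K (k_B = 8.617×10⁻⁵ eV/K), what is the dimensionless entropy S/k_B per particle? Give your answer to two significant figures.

1.7

k_BT = 8.617×10⁻⁵ × 2220 K = 0.1913 eV.
Eᵢ/kT = 0, 4.219.
Z = Σ gᵢe^(−Eᵢ/kT) = 5·e^(−0) + 6·e^(−4.219) = 5.000 + 0.08828 = 5.088.
⟨E⟩ = Σ EᵢPᵢ = 0.01400 eV.
S/k_B = ln Z + ⟨E⟩/kT = ln(5.088) + 0.01400/0.1913 = 1.627 + 0.07318 = 1.7.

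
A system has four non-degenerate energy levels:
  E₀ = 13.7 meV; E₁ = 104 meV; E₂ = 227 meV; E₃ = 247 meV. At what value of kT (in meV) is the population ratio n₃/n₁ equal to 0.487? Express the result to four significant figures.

n₃/n₁ = exp[−(E₃−E₁)/kT] = 0.487.
⇒ (E₃−E₁)/kT = ln(1/0.487) = ln(2.05339) = 0.719492.
kT = 143 meV / 0.719492 = 198.8 meV.

198.8 meV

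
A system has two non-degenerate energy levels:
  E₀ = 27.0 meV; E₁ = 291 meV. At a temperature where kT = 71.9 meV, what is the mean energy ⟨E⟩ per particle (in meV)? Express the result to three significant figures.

33.5 meV

Eᵢ/kT = 0.37552, 4.0473.
Z = Σ e^(−Eᵢ/kT) = e^(−0.37552) + e^(−4.0473) = 0.68693 + 0.017469 = 0.70440.
⟨E⟩ = Σ Eᵢ e^(−Eᵢ/kT) / Z = (27.0·0.68693 + 291·0.017469) / 0.70440 = 33.5 meV.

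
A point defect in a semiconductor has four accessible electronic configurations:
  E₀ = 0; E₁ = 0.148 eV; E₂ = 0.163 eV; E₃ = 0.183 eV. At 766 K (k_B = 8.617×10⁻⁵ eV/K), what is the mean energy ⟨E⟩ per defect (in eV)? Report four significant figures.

k_BT = 8.617×10⁻⁵ × 766 K = 0.0660062 eV.
Eᵢ/kT = 0, 2.24221, 2.46946, 2.77247.
Z = Σ e^(−Eᵢ/kT) = e^(−0) + e^(−2.24221) + e^(−2.46946) + e^(−2.77247) = 1.00000 + 0.106223 + 0.0846305 + 0.0625074 = 1.25336.
⟨E⟩ = Σ Eᵢ e^(−Eᵢ/kT) / Z = (0·1.00000 + 0.148·0.106223 + 0.163·0.0846305 + 0.183·0.0625074) / 1.25336 = 0.03268 eV.

0.03268 eV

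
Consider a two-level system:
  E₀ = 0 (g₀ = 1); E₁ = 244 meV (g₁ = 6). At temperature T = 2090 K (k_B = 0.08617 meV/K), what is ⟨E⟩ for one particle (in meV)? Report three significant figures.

148 meV

k_BT = 0.08617 × 2090 K = 180.10 meV.
Eᵢ/kT = 0, 1.3548.
Z = Σ gᵢe^(−Eᵢ/kT) = 1·e^(−0) + 6·e^(−1.3548) = 1.0000 + 1.5480 = 2.5480.
⟨E⟩ = Σ Eᵢ gᵢe^(−Eᵢ/kT) / Z = (0·1.0000 + 244·1.5480) / 2.5480 = 148 meV.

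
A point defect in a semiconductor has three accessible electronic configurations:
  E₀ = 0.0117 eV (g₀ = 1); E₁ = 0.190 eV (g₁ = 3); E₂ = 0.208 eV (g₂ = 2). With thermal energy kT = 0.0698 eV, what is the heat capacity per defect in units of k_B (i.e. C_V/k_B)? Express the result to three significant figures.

1.35

Eᵢ/kT = 0.16762, 2.7221, 2.9799.
Z = Σ gᵢe^(−Eᵢ/kT) = 1·e^(−0.16762) + 3·e^(−2.7221) + 2·e^(−2.9799) = 0.84568 + 0.19721 + 0.10160 = 1.1445.
⟨E⟩ = 0.059849 eV, ⟨E²⟩ = 0.010162 eV².
C_V/k_B = (⟨E²⟩ − ⟨E⟩²)/(kT)² = (0.010162 − 0.0035819)/0.0048720 = 1.35.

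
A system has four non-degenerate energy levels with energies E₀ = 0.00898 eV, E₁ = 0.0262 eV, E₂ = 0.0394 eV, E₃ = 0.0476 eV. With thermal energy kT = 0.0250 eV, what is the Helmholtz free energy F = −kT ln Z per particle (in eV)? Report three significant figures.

-0.00849 eV

Eᵢ/kT = 0.35920, 1.0480, 1.5760, 1.9040.
Z = Σ e^(−Eᵢ/kT) = e^(−0.35920) + e^(−1.0480) + e^(−1.5760) + e^(−1.9040) = 0.69823 + 0.35064 + 0.20680 + 0.14897 = 1.4046.
F = −kT ln Z = −0.0250 × ln(1.4046) = −0.0250 × 0.33975 = -0.00849 eV.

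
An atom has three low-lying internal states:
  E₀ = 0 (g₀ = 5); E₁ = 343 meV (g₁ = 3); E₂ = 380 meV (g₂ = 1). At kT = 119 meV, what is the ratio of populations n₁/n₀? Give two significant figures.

n₁/n₀ = (g₁/g₀) exp[−(E₁−E₀)/kT] = (3/5) × exp(−(343 meV)/(119 meV)) = (3/5) × exp(-2.882) = 0.034.

0.034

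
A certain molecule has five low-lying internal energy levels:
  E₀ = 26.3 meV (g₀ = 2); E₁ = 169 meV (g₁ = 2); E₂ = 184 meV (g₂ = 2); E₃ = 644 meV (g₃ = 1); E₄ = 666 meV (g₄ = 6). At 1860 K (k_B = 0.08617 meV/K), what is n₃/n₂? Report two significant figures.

k_BT = 0.08617 × 1860 K = 160.3 meV.
n₃/n₂ = (g₃/g₂) exp[−(E₃−E₂)/kT] = (1/2) × exp(−(460 meV)/(160.3 meV)) = (1/2) × exp(-2.870) = 0.028.

0.028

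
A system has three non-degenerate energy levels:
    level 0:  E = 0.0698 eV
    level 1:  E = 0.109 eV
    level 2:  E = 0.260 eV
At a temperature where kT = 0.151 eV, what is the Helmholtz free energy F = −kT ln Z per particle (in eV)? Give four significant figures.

-0.03897 eV

Eᵢ/kT = 0.462252, 0.721854, 1.72185.
Z = Σ e^(−Eᵢ/kT) = e^(−0.462252) + e^(−0.721854) + e^(−1.72185) = 0.629864 + 0.485851 + 0.178735 = 1.29445.
F = −kT ln Z = −0.151 × ln(1.29445) = −0.151 × 0.258086 = -0.03897 eV.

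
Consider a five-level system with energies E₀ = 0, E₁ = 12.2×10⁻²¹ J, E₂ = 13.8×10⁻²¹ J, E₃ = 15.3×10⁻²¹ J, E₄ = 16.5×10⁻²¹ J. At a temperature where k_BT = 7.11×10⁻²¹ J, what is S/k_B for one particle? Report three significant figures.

1.12

Eᵢ/kT = 0, 1.7159, 1.9409, 2.1519, 2.3207.
Z = Σ e^(−Eᵢ/kT) = e^(−0) + e^(−1.7159) + e^(−1.9409) + e^(−2.1519) + e^(−2.3207) = 1.0000 + 0.17980 + 0.14357 + 0.11626 + 0.098205 = 1.5378.
⟨E⟩ = Σ EᵢPᵢ = 4.9252 ×10⁻²¹ J.
S/k_B = ln Z + ⟨E⟩/kT = ln(1.5378) + 4.9252/7.11 = 0.43035 + 0.69271 = 1.12.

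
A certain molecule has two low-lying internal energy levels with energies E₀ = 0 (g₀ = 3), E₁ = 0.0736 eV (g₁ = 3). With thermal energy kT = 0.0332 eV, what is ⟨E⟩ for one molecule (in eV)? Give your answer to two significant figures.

Eᵢ/kT = 0, 2.217.
Z = Σ gᵢe^(−Eᵢ/kT) = 3·e^(−0) + 3·e^(−2.217) = 3.000 + 0.3268 = 3.327.
⟨E⟩ = Σ Eᵢ gᵢe^(−Eᵢ/kT) / Z = (0·3.000 + 0.0736·0.3268) / 3.327 = 0.0072 eV.

0.0072 eV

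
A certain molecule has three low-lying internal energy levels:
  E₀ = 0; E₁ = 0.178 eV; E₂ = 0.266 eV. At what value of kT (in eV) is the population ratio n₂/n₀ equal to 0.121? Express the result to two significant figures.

0.13 eV

n₂/n₀ = exp[−(E₂−E₀)/kT] = 0.121.
⇒ (E₂−E₀)/kT = ln(1/0.121) = ln(8.264) = 2.112.
kT = 0.266 eV / 2.112 = 0.13 eV.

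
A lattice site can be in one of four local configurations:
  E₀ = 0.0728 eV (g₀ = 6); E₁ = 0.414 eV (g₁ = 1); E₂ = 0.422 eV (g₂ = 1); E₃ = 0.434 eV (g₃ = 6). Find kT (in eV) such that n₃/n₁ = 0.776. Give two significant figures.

0.0098 eV

n₃/n₁ = (g₃/g₁) exp[−(E₃−E₁)/kT] = 0.776.
⇒ (E₃−E₁)/kT = ln((6/1)/0.776) = ln(7.732) = 2.045.
kT = 0.020 eV / 2.045 = 0.0098 eV.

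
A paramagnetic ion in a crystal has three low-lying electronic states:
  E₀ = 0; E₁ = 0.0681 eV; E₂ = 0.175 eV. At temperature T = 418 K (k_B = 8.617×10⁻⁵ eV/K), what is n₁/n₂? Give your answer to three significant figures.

19.5

k_BT = 8.617×10⁻⁵ × 418 K = 0.036019 eV.
n₁/n₂ = exp[−(E₁−E₂)/kT] = exp(−(-0.1069 eV)/(0.036019 eV)) = exp(2.9679) = 19.5.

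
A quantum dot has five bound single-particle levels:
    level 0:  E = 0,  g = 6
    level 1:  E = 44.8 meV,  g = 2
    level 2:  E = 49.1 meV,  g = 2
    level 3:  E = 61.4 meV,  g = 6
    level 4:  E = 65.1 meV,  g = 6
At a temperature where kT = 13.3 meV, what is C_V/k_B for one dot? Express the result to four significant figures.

Eᵢ/kT = 0, 3.36842, 3.69173, 4.61654, 4.89474.
Z = Σ gᵢe^(−Eᵢ/kT) = 6·e^(−0) + 2·e^(−3.36842) + 2·e^(−3.69173) + 6·e^(−4.61654) + 6·e^(−4.89474) = 6.00000 + 0.0688880 + 0.0498577 + 0.0593217 + 0.0449151 = 6.22298.
⟨E⟩ = 1.94449 meV, ⟨E²⟩ = 108.059 meV².
C_V/k_B = (⟨E²⟩ − ⟨E⟩²)/(kT)² = (108.059 − 3.78104)/176.890 = 0.5895.

0.5895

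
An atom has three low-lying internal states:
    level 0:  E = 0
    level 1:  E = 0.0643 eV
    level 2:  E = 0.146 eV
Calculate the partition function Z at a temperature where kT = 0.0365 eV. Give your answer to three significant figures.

Z = 1.19

Eᵢ/kT = 0, 1.7616, 4.0000.
Z = Σ e^(−Eᵢ/kT) = e^(−0) + e^(−1.7616) + e^(−4.0000) = 1.0000 + 0.17177 + 0.018316 = 1.1901.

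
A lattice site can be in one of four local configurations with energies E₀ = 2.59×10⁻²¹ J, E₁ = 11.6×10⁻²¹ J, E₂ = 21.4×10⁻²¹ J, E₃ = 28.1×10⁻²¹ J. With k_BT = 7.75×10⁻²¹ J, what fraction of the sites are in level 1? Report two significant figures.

Eᵢ/kT = 0.3342, 1.497, 2.761, 3.626.
Z = Σ e^(−Eᵢ/kT) = e^(−0.3342) + e^(−1.497) + e^(−2.761) + e^(−3.626) = 0.7159 + 0.2238 + 0.06323 + 0.02662 = 1.030.
P₁ = e^(−E₁/kT) / Z = 0.2238/1.030 = 0.22.

0.22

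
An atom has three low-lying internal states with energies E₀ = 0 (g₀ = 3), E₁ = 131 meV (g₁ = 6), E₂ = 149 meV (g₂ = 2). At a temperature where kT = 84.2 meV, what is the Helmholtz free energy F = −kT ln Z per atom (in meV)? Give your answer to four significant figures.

Eᵢ/kT = 0, 1.55582, 1.76960.
Z = Σ gᵢe^(−Eᵢ/kT) = 3·e^(−0) + 6·e^(−1.55582) + 2·e^(−1.76960) = 3.00000 + 1.26610 + 0.340802 = 4.60690.
F = −kT ln Z = −84.2 × ln(4.60690) = −84.2 × 1.52756 = -128.6 meV.

-128.6 meV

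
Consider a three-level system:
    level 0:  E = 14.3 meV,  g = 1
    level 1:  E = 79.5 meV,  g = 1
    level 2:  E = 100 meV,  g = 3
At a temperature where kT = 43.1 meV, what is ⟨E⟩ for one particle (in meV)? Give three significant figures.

44.7 meV

Eᵢ/kT = 0.33179, 1.8445, 2.3202.
Z = Σ gᵢe^(−Eᵢ/kT) = 1·e^(−0.33179) + 1·e^(−1.8445) + 3·e^(−2.3202) = 0.71764 + 0.15810 + 0.29476 = 1.1705.
⟨E⟩ = Σ Eᵢ gᵢe^(−Eᵢ/kT) / Z = (14.3·0.71764 + 79.5·0.15810 + 100·0.29476) / 1.1705 = 44.7 meV.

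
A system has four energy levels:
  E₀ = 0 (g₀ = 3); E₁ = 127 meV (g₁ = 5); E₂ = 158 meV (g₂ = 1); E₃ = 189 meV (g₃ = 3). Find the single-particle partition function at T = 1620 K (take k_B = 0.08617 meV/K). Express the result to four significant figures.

Z = 6.110

k_BT = 0.08617 × 1620 K = 139.595 meV.
Eᵢ/kT = 0, 0.909775, 1.13185, 1.35392.
Z = Σ gᵢe^(−Eᵢ/kT) = 3·e^(−0) + 5·e^(−0.909775) + 1·e^(−1.13185) + 3·e^(−1.35392) = 3.00000 + 2.01307 + 0.322436 + 0.774678 = 6.11018.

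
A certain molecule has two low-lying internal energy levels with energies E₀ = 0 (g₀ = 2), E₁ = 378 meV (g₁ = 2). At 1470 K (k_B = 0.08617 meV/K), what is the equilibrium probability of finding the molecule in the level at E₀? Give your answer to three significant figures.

0.952

k_BT = 0.08617 × 1470 K = 126.67 meV.
Eᵢ/kT = 0, 2.9841.
Z = Σ gᵢe^(−Eᵢ/kT) = 2·e^(−0) + 2·e^(−2.9841) = 2.0000 + 0.10117 = 2.1012.
P₀ = g₀ e^(−E₀/kT) / Z = 2.0000/2.1012 = 0.952.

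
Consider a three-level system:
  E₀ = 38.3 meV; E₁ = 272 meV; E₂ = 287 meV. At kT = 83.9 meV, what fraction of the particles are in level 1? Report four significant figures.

Eᵢ/kT = 0.456496, 3.24195, 3.42074.
Z = Σ e^(−Eᵢ/kT) = e^(−0.456496) + e^(−3.24195) + e^(−3.42074) = 0.633500 + 0.0390876 + 0.0326882 = 0.705276.
P₁ = e^(−E₁/kT) / Z = 0.0390876/0.705276 = 0.05542.

0.05542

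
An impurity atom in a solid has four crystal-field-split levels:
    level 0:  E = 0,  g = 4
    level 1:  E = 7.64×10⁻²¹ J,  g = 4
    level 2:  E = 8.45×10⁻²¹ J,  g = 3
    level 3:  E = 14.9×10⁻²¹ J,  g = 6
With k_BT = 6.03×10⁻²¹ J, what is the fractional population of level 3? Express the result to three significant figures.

Eᵢ/kT = 0, 1.2670, 1.4013, 2.4710.
Z = Σ gᵢe^(−Eᵢ/kT) = 4·e^(−0) + 4·e^(−1.2670) + 3·e^(−1.4013) + 6·e^(−2.4710) = 4.0000 + 1.1267 + 0.73883 + 0.50700 = 6.3725.
P₃ = g₃ e^(−E₃/kT) / Z = 0.50700/6.3725 = 0.0796.

0.0796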